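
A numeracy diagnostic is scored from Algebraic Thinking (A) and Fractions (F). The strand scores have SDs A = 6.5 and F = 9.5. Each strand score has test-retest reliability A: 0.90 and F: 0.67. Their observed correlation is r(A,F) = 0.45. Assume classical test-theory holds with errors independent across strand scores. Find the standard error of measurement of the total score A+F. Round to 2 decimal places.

5.83

Var(total) = 132.5 + 55.575 = 188.075.
True-score variance = 98.4925 + 55.575 = 154.067, so reliability = 0.8192.
Error variance = 188.075 − 154.067 = 34.0075; SEM = √34.0075 = 5.83.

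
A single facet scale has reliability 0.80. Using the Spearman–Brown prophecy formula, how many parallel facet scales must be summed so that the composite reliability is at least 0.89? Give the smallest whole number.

3

k ≥ ρ*(1−ρ₁)/(ρ₁(1−ρ*)) = 0.89·0.20 / (0.80·0.11) = 2.023.
Smallest integer k = 3.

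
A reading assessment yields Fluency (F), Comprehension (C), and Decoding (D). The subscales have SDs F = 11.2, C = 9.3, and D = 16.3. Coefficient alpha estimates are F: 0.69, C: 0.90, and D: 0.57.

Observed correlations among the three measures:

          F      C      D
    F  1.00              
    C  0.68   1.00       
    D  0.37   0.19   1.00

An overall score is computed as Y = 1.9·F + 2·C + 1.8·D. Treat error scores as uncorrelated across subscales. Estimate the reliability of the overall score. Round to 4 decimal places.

Var(Y) = 1.9²·11.2² + 2²·9.3² + 1.8²·16.3² + 2·[3.8·11.2·9.3·0.68 + 3.42·11.2·16.3·0.37 + 3.6·9.3·16.3·0.19] = 1659.63 + 1207.7 = 2867.33.
Under uncorrelated errors the observed covariances equal the true-score covariances, so only the own-variance terms attenuate.
True-score variance = [1.9²·11.2²·0.69 + 2²·9.3²·0.90 + 1.8²·16.3²·0.57] + 1207.7 = 1114.5 + 1207.7 = 2322.2.
Reliability = 2322.2 / 2867.33 = 0.8099.

0.8099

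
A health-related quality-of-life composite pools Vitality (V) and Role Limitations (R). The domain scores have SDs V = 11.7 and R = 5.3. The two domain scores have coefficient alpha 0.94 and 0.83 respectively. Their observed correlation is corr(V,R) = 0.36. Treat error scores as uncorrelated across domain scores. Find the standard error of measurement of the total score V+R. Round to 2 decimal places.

3.60

Var(total) = 164.98 + 44.6472 = 209.627.
True-score variance = 151.991 + 44.6472 = 196.638, so reliability = 0.9380.
Error variance = 209.627 − 196.638 = 12.9887; SEM = √12.9887 = 3.60.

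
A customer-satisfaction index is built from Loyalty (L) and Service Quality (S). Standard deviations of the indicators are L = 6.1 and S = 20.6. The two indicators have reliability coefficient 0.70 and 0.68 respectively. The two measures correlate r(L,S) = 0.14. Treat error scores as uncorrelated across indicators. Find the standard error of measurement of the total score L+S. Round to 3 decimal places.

12.123

Var(total) = 461.57 + 35.1848 = 496.755.
True-score variance = 314.612 + 35.1848 = 349.797, so reliability = 0.7042.
Error variance = 496.755 − 349.797 = 146.958; SEM = √146.958 = 12.123.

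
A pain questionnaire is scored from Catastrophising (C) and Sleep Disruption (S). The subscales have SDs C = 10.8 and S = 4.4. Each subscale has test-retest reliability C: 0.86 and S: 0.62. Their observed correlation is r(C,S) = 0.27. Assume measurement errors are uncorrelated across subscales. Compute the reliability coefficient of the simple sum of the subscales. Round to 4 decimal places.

Var(C+S) = 10.8² + 4.4² + 2·[10.8·4.4·0.27] = 136 + 25.6608 = 161.661.
With uncorrelated errors the cross-covariances are all true-score covariance, so they carry over unchanged; only the diagonal terms shrink to ρᵢσᵢ².
True-score variance = [10.8²·0.86 + 4.4²·0.62] + 25.6608 = 112.314 + 25.6608 = 137.974.
Reliability = 137.974 / 161.661 = 0.8535.

0.8535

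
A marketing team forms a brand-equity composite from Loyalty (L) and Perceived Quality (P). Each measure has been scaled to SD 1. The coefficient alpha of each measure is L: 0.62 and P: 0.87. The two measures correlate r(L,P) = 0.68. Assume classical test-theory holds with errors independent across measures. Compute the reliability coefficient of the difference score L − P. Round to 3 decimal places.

0.203

Var(L−P) = 1 + 1 − 2·0.68 = 2 − 1.36 = 0.64.
Because errors are independent across components, Cov(Tᵢ,Tⱼ) = Cov(Xᵢ,Xⱼ); the off-diagonal part of the true-score variance is the same as above.
True-score variance = [0.62 + 0.87] − 1.36 = 1.49 − 1.36 = 0.13.
Reliability = 0.13 / 0.64 = 0.203.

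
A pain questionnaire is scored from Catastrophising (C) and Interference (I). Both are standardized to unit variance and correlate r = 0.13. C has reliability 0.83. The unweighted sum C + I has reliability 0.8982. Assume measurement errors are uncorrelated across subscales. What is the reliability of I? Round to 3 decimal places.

Var(C+I) = 2 + 2·0.13 = 2.260.
True-score variance = ρ_C + ρ_I + 2·0.13, so 0.8982 = (0.83 + ρ_I + 0.26) / 2.260.
ρ_I = 0.8982·2.260 − 0.83 − 0.26 = 0.940.

0.940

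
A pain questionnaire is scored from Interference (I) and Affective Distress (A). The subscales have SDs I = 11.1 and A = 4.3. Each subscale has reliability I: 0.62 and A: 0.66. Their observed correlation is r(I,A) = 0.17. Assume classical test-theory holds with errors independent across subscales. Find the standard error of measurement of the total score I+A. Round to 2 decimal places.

7.29

Var(total) = 141.7 + 16.2282 = 157.928.
True-score variance = 88.5936 + 16.2282 = 104.822, so reliability = 0.6637.
Error variance = 157.928 − 104.822 = 53.1064; SEM = √53.1064 = 7.29.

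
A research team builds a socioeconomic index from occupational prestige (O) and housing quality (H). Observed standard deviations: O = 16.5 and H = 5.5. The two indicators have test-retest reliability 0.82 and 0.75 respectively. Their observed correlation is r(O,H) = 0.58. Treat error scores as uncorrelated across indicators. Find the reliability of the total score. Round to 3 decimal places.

Var(O+H) = 16.5² + 5.5² + 2·[16.5·5.5·0.58] = 302.5 + 105.27 = 407.77.
Under uncorrelated errors the observed covariances equal the true-score covariances, so only the own-variance terms attenuate.
True-score variance = [16.5²·0.82 + 5.5²·0.75] + 105.27 = 245.932 + 105.27 = 351.202.
Reliability = 351.202 / 407.77 = 0.861.

0.861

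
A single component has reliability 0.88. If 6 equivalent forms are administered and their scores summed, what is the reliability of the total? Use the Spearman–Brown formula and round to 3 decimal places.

0.978

ρ_k = kρ / (1 + (k−1)ρ) = 6·0.88 / (1 + 5·0.88) = 5.280 / 5.400 = 0.978.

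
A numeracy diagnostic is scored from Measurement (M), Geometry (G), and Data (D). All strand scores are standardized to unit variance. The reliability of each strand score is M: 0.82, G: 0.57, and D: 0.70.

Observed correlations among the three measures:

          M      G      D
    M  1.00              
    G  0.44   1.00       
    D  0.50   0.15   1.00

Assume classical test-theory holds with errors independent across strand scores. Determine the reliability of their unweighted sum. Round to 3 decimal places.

Var(M+G+D) = 3 + 2·[0.44 + 0.50 + 0.15] = 3 + 2.18 = 5.18.
Under uncorrelated errors the observed covariances equal the true-score covariances, so only the own-variance terms attenuate.
True-score variance = [0.82 + 0.57 + 0.70] + 2.18 = 2.09 + 2.18 = 4.27.
Reliability = 4.27 / 5.18 = 0.824.

0.824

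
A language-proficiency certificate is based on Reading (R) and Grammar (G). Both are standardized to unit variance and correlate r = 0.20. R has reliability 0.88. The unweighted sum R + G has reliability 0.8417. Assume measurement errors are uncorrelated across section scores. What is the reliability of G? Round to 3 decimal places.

0.740

Var(R+G) = 2 + 2·0.20 = 2.400.
True-score variance = ρ_R + ρ_G + 2·0.20, so 0.8417 = (0.88 + ρ_G + 0.40) / 2.400.
ρ_G = 0.8417·2.400 − 0.88 − 0.40 = 0.740.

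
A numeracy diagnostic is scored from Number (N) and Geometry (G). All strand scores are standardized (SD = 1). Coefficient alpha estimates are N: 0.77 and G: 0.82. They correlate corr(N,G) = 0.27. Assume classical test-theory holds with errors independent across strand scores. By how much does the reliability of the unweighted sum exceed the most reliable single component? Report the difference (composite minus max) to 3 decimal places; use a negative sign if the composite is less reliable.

0.019

Var(sum) = 2 + 0.54 = 2.54; true-score variance = 1.59 + 0.54 = 2.13; composite reliability = 0.8386.
Max component reliability = 0.8200.
Difference = 0.8386 − 0.8200 = 0.019.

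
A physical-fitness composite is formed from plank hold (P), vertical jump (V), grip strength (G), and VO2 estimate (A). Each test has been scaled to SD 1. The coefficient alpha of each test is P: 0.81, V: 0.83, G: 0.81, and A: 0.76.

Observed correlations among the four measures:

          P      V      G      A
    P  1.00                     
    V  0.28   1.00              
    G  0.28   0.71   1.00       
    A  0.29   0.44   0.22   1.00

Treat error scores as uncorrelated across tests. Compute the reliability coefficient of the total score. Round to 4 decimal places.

0.9064

Var(P+V+G+A) = 4 + 2·[0.28 + 0.28 + 0.29 + 0.71 + 0.44 + 0.22] = 4 + 4.44 = 8.44.
Because errors are independent across components, Cov(Tᵢ,Tⱼ) = Cov(Xᵢ,Xⱼ); the off-diagonal part of the true-score variance is the same as above.
True-score variance = [0.81 + 0.83 + 0.81 + 0.76] + 4.44 = 3.21 + 4.44 = 7.65.
Reliability = 7.65 / 8.44 = 0.9064.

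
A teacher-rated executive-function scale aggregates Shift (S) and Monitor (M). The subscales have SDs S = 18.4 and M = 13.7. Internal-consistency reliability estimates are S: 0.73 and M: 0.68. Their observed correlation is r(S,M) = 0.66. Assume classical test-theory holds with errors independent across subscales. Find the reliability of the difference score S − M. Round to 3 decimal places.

0.217

Var(S−M) = 18.4² + 13.7² − 2·18.4·13.7·0.66 = 526.25 − 332.746 = 193.504.
Under uncorrelated errors the observed covariances equal the true-score covariances, so only the own-variance terms attenuate.
True-score variance = [18.4²·0.73 + 13.7²·0.68] − 332.746 = 374.778 − 332.746 = 42.0324.
Reliability = 42.0324 / 193.504 = 0.217.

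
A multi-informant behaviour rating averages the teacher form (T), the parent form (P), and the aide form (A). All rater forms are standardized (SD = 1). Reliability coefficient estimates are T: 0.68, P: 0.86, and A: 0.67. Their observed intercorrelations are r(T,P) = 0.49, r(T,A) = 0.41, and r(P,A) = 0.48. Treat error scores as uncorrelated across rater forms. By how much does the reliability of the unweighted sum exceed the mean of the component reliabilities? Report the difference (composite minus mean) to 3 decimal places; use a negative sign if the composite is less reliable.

0.126

Var(sum) = 3 + 2.76 = 5.76; true-score variance = 2.21 + 2.76 = 4.97; composite reliability = 0.8628.
Mean component reliability = 0.7367.
Difference = 0.8628 − 0.7367 = 0.126.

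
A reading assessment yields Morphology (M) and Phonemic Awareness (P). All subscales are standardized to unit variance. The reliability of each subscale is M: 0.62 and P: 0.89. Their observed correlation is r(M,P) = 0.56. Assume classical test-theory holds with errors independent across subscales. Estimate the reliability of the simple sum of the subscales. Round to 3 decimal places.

Var(M+P) = 2 + 2·[0.56] = 2 + 1.12 = 3.12.
Because errors are independent across components, Cov(Tᵢ,Tⱼ) = Cov(Xᵢ,Xⱼ); the off-diagonal part of the true-score variance is the same as above.
True-score variance = [0.62 + 0.89] + 1.12 = 1.51 + 1.12 = 2.63.
Reliability = 2.63 / 3.12 = 0.843.

0.843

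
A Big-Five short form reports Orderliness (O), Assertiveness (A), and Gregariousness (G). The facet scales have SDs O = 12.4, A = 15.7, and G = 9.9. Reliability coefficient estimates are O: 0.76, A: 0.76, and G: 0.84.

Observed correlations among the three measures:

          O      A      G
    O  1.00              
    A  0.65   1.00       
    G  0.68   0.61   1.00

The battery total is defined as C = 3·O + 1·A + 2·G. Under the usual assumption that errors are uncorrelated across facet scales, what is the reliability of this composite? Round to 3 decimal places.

0.891

Var(C) = 3²·12.4² + 15.7² + 2²·9.9² + 2·[3·12.4·15.7·0.65 + 6·12.4·9.9·0.68 + 2·15.7·9.9·0.61] = 2022.37 + 2140.22 = 4162.59.
Because errors are independent across components, Cov(Tᵢ,Tⱼ) = Cov(Xᵢ,Xⱼ); the off-diagonal part of the true-score variance is the same as above.
True-score variance = [3²·12.4²·0.76 + 15.7²·0.76 + 2²·9.9²·0.84] + 2140.22 = 1568.36 + 2140.22 = 3708.59.
Reliability = 3708.59 / 4162.59 = 0.891.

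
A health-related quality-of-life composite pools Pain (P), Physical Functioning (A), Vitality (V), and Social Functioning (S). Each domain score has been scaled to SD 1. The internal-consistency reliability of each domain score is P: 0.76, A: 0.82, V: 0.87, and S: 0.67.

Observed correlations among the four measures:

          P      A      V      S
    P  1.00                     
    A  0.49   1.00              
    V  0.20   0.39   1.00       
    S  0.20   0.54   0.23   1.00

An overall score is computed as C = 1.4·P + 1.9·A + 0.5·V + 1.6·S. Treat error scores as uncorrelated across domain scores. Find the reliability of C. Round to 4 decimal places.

0.8793

Var(C) = 1.4² + 1.9² + 0.5² + 1.6² + 2·[2.66·0.49 + 0.7·0.20 + 2.24·0.20 + 0.95·0.39 + 3.04·0.54 + 0.8·0.23] = 8.38 + 8.175 = 16.555.
Under uncorrelated errors the observed covariances equal the true-score covariances, so only the own-variance terms attenuate.
True-score variance = [1.4²·0.76 + 1.9²·0.82 + 0.5²·0.87 + 1.6²·0.67] + 8.175 = 6.3825 + 8.175 = 14.5575.
Reliability = 14.5575 / 16.555 = 0.8793.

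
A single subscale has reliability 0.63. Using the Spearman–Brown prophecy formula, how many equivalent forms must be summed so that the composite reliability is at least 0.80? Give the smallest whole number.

3

k ≥ ρ*(1−ρ₁)/(ρ₁(1−ρ*)) = 0.80·0.37 / (0.63·0.20) = 2.349.
Smallest integer k = 3.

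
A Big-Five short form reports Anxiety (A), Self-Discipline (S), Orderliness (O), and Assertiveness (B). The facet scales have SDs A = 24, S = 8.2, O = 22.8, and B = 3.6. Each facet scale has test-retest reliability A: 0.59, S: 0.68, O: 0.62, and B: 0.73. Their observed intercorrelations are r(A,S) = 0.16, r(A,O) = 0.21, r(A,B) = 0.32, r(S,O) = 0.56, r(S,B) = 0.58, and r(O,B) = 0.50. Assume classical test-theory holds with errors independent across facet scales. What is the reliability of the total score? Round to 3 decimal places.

Var(A+S+O+B) = 24² + 8.2² + 22.8² + 3.6² + 2·[24·8.2·0.16 + 24·22.8·0.21 + 24·3.6·0.32 + 8.2·22.8·0.56 + 8.2·3.6·0.58 + 22.8·3.6·0.50] = 1176.04 + 673.814 = 1849.85.
With uncorrelated errors the cross-covariances are all true-score covariance, so they carry over unchanged; only the diagonal terms shrink to ρᵢσᵢ².
True-score variance = [24²·0.59 + 8.2²·0.68 + 22.8²·0.62 + 3.6²·0.73] + 673.814 = 717.325 + 673.814 = 1391.14.
Reliability = 1391.14 / 1849.85 = 0.752.

0.752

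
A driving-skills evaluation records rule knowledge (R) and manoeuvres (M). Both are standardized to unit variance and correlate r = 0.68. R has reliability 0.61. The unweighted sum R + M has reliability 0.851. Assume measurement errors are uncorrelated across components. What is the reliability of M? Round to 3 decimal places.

Var(R+M) = 2 + 2·0.68 = 3.360.
True-score variance = ρ_R + ρ_M + 2·0.68, so 0.851 = (0.61 + ρ_M + 1.36) / 3.360.
ρ_M = 0.851·3.360 − 0.61 − 1.36 = 0.889.

0.889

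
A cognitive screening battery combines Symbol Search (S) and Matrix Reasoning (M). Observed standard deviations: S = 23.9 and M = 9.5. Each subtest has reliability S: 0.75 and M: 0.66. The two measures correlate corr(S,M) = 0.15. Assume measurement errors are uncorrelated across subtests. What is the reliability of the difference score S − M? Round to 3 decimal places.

Var(S−M) = 23.9² + 9.5² − 2·23.9·9.5·0.15 = 661.46 − 68.115 = 593.345.
Under uncorrelated errors the observed covariances equal the true-score covariances, so only the own-variance terms attenuate.
True-score variance = [23.9²·0.75 + 9.5²·0.66] − 68.115 = 487.972 − 68.115 = 419.857.
Reliability = 419.857 / 593.345 = 0.708.

0.708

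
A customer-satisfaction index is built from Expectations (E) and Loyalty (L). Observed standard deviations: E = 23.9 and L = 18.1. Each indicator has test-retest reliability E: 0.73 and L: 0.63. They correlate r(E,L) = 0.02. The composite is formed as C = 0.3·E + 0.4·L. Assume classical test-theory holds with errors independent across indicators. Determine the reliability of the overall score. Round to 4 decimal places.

0.6858

Var(C) = 0.3²·23.9² + 0.4²·18.1² + 2·[0.12·23.9·18.1·0.02] = 103.827 + 2.07643 = 105.903.
Under uncorrelated errors the observed covariances equal the true-score covariances, so only the own-variance terms attenuate.
True-score variance = [0.3²·23.9²·0.73 + 0.4²·18.1²·0.63] + 2.07643 = 70.5516 + 2.07643 = 72.628.
Reliability = 72.628 / 105.903 = 0.6858.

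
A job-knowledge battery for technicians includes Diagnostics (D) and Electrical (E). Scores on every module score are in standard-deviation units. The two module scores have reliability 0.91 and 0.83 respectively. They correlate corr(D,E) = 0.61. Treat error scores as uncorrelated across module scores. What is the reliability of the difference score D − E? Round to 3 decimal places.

0.667

Var(D−E) = 1 + 1 − 2·0.61 = 2 − 1.22 = 0.78.
Under uncorrelated errors the observed covariances equal the true-score covariances, so only the own-variance terms attenuate.
True-score variance = [0.91 + 0.83] − 1.22 = 1.74 − 1.22 = 0.52.
Reliability = 0.52 / 0.78 = 0.667.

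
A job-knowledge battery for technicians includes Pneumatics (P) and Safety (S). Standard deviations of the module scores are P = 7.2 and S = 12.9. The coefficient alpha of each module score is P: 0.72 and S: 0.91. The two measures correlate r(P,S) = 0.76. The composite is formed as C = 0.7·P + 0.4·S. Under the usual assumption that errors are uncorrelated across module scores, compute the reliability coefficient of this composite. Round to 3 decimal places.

Var(C) = 0.7²·7.2² + 0.4²·12.9² + 2·[0.28·7.2·12.9·0.76] = 52.0272 + 39.5297 = 91.5569.
With uncorrelated errors the cross-covariances are all true-score covariance, so they carry over unchanged; only the diagonal terms shrink to ρᵢσᵢ².
True-score variance = [0.7²·7.2²·0.72 + 0.4²·12.9²·0.91] + 39.5297 = 42.5184 + 39.5297 = 82.0482.
Reliability = 82.0482 / 91.5569 = 0.896.

0.896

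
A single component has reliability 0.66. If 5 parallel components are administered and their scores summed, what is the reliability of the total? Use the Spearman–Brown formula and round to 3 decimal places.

0.907

ρ_k = kρ / (1 + (k−1)ρ) = 5·0.66 / (1 + 4·0.66) = 3.300 / 3.640 = 0.907.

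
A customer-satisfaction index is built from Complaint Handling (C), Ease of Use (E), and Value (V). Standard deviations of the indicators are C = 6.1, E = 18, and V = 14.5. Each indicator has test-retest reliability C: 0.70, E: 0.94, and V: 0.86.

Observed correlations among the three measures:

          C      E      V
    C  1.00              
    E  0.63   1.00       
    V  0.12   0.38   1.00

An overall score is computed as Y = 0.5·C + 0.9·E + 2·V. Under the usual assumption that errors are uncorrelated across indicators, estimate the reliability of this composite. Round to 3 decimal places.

0.912

Var(Y) = 0.5²·6.1² + 0.9²·18² + 2²·14.5² + 2·[0.45·6.1·18·0.63 + 6.1·14.5·0.12 + 1.8·18·14.5·0.38] = 1112.74 + 440.533 = 1553.28.
Because errors are independent across components, Cov(Tᵢ,Tⱼ) = Cov(Xᵢ,Xⱼ); the off-diagonal part of the true-score variance is the same as above.
True-score variance = [0.5²·6.1²·0.70 + 0.9²·18²·0.94 + 2²·14.5²·0.86] + 440.533 = 976.465 + 440.533 = 1417.
Reliability = 1417 / 1553.28 = 0.912.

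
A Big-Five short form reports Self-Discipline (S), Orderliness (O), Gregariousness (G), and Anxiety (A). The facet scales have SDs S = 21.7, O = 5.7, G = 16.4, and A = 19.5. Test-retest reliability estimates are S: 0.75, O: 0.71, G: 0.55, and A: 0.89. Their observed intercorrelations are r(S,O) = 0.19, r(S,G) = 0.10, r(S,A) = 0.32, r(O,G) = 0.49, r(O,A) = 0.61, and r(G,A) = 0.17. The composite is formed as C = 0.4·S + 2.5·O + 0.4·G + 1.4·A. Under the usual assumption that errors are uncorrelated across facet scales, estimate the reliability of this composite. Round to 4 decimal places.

Var(C) = 0.4²·21.7² + 2.5²·5.7² + 0.4²·16.4² + 1.4²·19.5² + 2·[21.7·5.7·0.19 + 0.16·21.7·16.4·0.10 + 0.56·21.7·19.5·0.32 + 5.7·16.4·0.49 + 3.5·5.7·19.5·0.61 + 0.56·16.4·19.5·0.17] = 1066.73 + 837.158 = 1903.89.
With uncorrelated errors the cross-covariances are all true-score covariance, so they carry over unchanged; only the diagonal terms shrink to ρᵢσᵢ².
True-score variance = [0.4²·21.7²·0.75 + 2.5²·5.7²·0.71 + 0.4²·16.4²·0.55 + 1.4²·19.5²·0.89] + 837.158 = 887.658 + 837.158 = 1724.82.
Reliability = 1724.82 / 1903.89 = 0.9059.

0.9059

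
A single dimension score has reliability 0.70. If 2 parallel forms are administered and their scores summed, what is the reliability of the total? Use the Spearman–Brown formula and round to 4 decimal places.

ρ_k = kρ / (1 + (k−1)ρ) = 2·0.70 / (1 + 1·0.70) = 1.400 / 1.700 = 0.8235.

0.8235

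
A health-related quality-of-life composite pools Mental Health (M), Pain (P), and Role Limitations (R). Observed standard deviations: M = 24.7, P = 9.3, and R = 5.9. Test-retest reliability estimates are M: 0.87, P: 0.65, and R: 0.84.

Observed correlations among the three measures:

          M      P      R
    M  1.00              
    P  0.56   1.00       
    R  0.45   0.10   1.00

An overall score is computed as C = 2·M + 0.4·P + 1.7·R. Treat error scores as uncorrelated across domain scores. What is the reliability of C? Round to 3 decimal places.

Var(C) = 2²·24.7² + 0.4²·9.3² + 1.7²·5.9² + 2·[0.8·24.7·9.3·0.56 + 3.4·24.7·5.9·0.45 + 0.68·9.3·5.9·0.10] = 2554.8 + 659.216 = 3214.02.
Under uncorrelated errors the observed covariances equal the true-score covariances, so only the own-variance terms attenuate.
True-score variance = [2²·24.7²·0.87 + 0.4²·9.3²·0.65 + 1.7²·5.9²·0.84] + 659.216 = 2216.61 + 659.216 = 2875.83.
Reliability = 2875.83 / 3214.02 = 0.895.

0.895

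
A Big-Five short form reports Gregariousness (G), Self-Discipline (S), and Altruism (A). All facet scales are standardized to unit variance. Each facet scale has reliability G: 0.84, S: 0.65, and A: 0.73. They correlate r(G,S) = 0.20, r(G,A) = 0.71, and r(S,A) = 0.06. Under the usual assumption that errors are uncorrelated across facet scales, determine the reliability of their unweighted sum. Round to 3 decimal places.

Var(G+S+A) = 3 + 2·[0.20 + 0.71 + 0.06] = 3 + 1.94 = 4.94.
Under uncorrelated errors the observed covariances equal the true-score covariances, so only the own-variance terms attenuate.
True-score variance = [0.84 + 0.65 + 0.73] + 1.94 = 2.22 + 1.94 = 4.16.
Reliability = 4.16 / 4.94 = 0.842.

0.842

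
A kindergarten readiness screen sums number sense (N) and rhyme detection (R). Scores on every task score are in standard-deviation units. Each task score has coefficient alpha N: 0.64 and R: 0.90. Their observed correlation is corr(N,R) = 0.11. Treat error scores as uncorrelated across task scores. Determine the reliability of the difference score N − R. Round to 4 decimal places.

Var(N−R) = 1 + 1 − 2·0.11 = 2 − 0.22 = 1.78.
With uncorrelated errors the cross-covariances are all true-score covariance, so they carry over unchanged; only the diagonal terms shrink to ρᵢσᵢ².
True-score variance = [0.64 + 0.90] − 0.22 = 1.54 − 0.22 = 1.32.
Reliability = 1.32 / 1.78 = 0.7416.

0.7416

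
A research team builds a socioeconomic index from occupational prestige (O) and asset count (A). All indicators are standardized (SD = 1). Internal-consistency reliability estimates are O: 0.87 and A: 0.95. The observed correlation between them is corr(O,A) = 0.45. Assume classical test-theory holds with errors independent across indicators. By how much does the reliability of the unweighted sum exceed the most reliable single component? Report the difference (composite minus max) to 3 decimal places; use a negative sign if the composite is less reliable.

-0.012

Var(sum) = 2 + 0.9 = 2.9; true-score variance = 1.82 + 0.9 = 2.72; composite reliability = 0.9379.
Max component reliability = 0.9500.
Difference = 0.9379 − 0.9500 = -0.012.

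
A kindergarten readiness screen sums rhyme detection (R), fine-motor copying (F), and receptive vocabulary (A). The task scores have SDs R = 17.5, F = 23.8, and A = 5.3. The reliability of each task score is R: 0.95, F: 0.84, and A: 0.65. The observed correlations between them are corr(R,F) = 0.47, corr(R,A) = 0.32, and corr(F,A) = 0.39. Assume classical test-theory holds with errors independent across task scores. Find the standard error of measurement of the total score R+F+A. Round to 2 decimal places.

Var(total) = 900.78 + 549.259 = 1450.04.
True-score variance = 785.006 + 549.259 = 1334.26, so reliability = 0.9202.
Error variance = 1450.04 − 1334.26 = 115.774; SEM = √115.774 = 10.76.

10.76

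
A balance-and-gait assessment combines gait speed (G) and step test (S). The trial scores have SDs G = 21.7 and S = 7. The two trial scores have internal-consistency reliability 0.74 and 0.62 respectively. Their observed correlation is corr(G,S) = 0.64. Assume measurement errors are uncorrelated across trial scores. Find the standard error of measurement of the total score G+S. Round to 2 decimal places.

Var(total) = 519.89 + 194.432 = 714.322.
True-score variance = 378.839 + 194.432 = 573.271, so reliability = 0.8025.
Error variance = 714.322 − 573.271 = 141.051; SEM = √141.051 = 11.88.

11.88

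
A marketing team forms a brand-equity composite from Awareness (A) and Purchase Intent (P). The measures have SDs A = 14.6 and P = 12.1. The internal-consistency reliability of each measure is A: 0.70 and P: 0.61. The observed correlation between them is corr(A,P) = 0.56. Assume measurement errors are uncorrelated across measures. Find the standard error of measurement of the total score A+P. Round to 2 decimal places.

11.00

Var(total) = 359.57 + 197.859 = 557.429.
True-score variance = 238.522 + 197.859 = 436.381, so reliability = 0.7828.
Error variance = 557.429 − 436.381 = 121.048; SEM = √121.048 = 11.00.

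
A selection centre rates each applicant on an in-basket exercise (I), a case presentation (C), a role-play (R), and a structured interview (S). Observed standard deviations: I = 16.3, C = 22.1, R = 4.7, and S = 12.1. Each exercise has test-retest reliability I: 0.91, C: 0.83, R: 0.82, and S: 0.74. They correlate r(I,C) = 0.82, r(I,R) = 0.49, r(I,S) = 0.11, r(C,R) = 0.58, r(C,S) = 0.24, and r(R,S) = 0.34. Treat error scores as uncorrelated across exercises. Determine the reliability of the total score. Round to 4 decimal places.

Var(I+C+R+S) = 16.3² + 22.1² + 4.7² + 12.1² + 2·[16.3·22.1·0.82 + 16.3·4.7·0.49 + 16.3·12.1·0.11 + 22.1·4.7·0.58 + 22.1·12.1·0.24 + 4.7·12.1·0.34] = 922.6 + 996.763 = 1919.36.
With uncorrelated errors the cross-covariances are all true-score covariance, so they carry over unchanged; only the diagonal terms shrink to ρᵢσᵢ².
True-score variance = [16.3²·0.91 + 22.1²·0.83 + 4.7²·0.82 + 12.1²·0.74] + 996.763 = 773.615 + 996.763 = 1770.38.
Reliability = 1770.38 / 1919.36 = 0.9224.

0.9224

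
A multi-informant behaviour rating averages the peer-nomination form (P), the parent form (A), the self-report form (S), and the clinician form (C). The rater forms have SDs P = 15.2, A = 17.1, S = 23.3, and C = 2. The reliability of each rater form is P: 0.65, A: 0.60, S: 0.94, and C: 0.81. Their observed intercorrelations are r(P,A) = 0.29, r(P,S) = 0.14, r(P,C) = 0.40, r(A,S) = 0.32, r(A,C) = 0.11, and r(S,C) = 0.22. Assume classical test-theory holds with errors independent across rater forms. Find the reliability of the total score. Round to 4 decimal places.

0.8580

Var(P+A+S+C) = 15.2² + 17.1² + 23.3² + 2² + 2·[15.2·17.1·0.29 + 15.2·23.3·0.14 + 15.2·2·0.40 + 17.1·23.3·0.32 + 17.1·2·0.11 + 23.3·2·0.22] = 1070.34 + 557.262 = 1627.6.
Because errors are independent across components, Cov(Tᵢ,Tⱼ) = Cov(Xᵢ,Xⱼ); the off-diagonal part of the true-score variance is the same as above.
True-score variance = [15.2²·0.65 + 17.1²·0.60 + 23.3²·0.94 + 2²·0.81] + 557.262 = 839.179 + 557.262 = 1396.44.
Reliability = 1396.44 / 1627.6 = 0.8580.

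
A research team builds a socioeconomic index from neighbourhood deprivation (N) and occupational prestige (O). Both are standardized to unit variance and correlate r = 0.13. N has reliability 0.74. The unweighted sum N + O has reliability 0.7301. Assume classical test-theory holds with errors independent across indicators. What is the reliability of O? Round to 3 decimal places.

Var(N+O) = 2 + 2·0.13 = 2.260.
True-score variance = ρ_N + ρ_O + 2·0.13, so 0.7301 = (0.74 + ρ_O + 0.26) / 2.260.
ρ_O = 0.7301·2.260 − 0.74 − 0.26 = 0.650.

0.650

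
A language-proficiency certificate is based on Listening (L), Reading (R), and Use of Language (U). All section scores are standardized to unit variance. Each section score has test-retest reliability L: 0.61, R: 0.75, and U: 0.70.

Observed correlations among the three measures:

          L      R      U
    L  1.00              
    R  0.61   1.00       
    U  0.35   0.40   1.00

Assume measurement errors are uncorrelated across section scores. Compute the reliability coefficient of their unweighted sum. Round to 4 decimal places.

Var(L+R+U) = 3 + 2·[0.61 + 0.35 + 0.40] = 3 + 2.72 = 5.72.
With uncorrelated errors the cross-covariances are all true-score covariance, so they carry over unchanged; only the diagonal terms shrink to ρᵢσᵢ².
True-score variance = [0.61 + 0.75 + 0.70] + 2.72 = 2.06 + 2.72 = 4.78.
Reliability = 4.78 / 5.72 = 0.8357.

0.8357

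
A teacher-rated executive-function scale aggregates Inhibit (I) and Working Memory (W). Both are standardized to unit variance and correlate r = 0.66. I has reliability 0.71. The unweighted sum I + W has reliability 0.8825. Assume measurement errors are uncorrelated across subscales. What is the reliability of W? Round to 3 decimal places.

0.900

Var(I+W) = 2 + 2·0.66 = 3.320.
True-score variance = ρ_I + ρ_W + 2·0.66, so 0.8825 = (0.71 + ρ_W + 1.32) / 3.320.
ρ_W = 0.8825·3.320 − 0.71 − 1.32 = 0.900.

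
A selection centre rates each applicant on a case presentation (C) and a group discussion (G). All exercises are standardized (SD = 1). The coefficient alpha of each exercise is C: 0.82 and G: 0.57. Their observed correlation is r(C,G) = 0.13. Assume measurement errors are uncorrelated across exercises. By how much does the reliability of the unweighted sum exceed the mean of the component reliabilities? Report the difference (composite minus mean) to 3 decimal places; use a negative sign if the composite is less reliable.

0.035

Var(sum) = 2 + 0.26 = 2.26; true-score variance = 1.39 + 0.26 = 1.65; composite reliability = 0.7301.
Mean component reliability = 0.6950.
Difference = 0.7301 − 0.6950 = 0.035.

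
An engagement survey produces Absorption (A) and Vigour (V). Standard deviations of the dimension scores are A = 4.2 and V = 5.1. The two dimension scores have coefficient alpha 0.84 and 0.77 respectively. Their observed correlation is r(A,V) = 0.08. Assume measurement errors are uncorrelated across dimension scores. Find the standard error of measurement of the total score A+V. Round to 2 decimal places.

2.97

Var(total) = 43.65 + 3.4272 = 47.0772.
True-score variance = 34.8453 + 3.4272 = 38.2725, so reliability = 0.8130.
Error variance = 47.0772 − 38.2725 = 8.8047; SEM = √8.8047 = 2.97.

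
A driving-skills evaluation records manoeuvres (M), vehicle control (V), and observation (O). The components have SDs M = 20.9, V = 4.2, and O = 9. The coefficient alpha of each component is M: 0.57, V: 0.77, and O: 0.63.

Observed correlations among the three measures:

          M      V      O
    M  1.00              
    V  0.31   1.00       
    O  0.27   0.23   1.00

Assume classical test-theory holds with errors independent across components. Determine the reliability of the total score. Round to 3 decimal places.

0.687

Var(M+V+O) = 20.9² + 4.2² + 9² + 2·[20.9·4.2·0.31 + 20.9·9·0.27 + 4.2·9·0.23] = 535.45 + 173.386 = 708.836.
Under uncorrelated errors the observed covariances equal the true-score covariances, so only the own-variance terms attenuate.
True-score variance = [20.9²·0.57 + 4.2²·0.77 + 9²·0.63] + 173.386 = 313.594 + 173.386 = 486.98.
Reliability = 486.98 / 708.836 = 0.687.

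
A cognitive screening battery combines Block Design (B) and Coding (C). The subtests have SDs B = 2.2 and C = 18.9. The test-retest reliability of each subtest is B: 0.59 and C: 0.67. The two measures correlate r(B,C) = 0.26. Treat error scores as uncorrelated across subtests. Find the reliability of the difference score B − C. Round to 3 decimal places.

0.648

Var(B−C) = 2.2² + 18.9² − 2·2.2·18.9·0.26 = 362.05 − 21.6216 = 340.428.
Under uncorrelated errors the observed covariances equal the true-score covariances, so only the own-variance terms attenuate.
True-score variance = [2.2²·0.59 + 18.9²·0.67] − 21.6216 = 242.186 − 21.6216 = 220.565.
Reliability = 220.565 / 340.428 = 0.648.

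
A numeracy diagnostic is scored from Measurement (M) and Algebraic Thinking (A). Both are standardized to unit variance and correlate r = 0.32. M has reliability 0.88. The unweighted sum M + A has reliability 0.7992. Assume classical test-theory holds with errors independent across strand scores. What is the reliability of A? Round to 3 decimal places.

Var(M+A) = 2 + 2·0.32 = 2.640.
True-score variance = ρ_M + ρ_A + 2·0.32, so 0.7992 = (0.88 + ρ_A + 0.64) / 2.640.
ρ_A = 0.7992·2.640 − 0.88 − 0.64 = 0.590.

0.590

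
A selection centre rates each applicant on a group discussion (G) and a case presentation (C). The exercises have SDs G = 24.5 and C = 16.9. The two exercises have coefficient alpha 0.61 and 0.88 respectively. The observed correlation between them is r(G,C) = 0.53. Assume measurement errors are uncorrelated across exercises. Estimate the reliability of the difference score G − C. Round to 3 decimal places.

0.400

Var(G−C) = 24.5² + 16.9² − 2·24.5·16.9·0.53 = 885.86 − 438.893 = 446.967.
With uncorrelated errors the cross-covariances are all true-score covariance, so they carry over unchanged; only the diagonal terms shrink to ρᵢσᵢ².
True-score variance = [24.5²·0.61 + 16.9²·0.88] − 438.893 = 617.489 − 438.893 = 178.596.
Reliability = 178.596 / 446.967 = 0.400.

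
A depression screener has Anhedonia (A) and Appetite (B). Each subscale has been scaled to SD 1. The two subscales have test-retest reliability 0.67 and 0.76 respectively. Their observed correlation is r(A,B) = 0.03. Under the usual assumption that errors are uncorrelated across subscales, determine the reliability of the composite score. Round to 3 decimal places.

Var(A+B) = 2 + 2·[0.03] = 2 + 0.06 = 2.06.
Because errors are independent across components, Cov(Tᵢ,Tⱼ) = Cov(Xᵢ,Xⱼ); the off-diagonal part of the true-score variance is the same as above.
True-score variance = [0.67 + 0.76] + 0.06 = 1.43 + 0.06 = 1.49.
Reliability = 1.49 / 2.06 = 0.723.

0.723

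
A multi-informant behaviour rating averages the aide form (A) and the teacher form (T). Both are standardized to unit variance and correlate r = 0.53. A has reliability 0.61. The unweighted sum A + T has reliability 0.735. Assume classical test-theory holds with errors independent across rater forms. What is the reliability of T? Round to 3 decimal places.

Var(A+T) = 2 + 2·0.53 = 3.060.
True-score variance = ρ_A + ρ_T + 2·0.53, so 0.735 = (0.61 + ρ_T + 1.06) / 3.060.
ρ_T = 0.735·3.060 − 0.61 − 1.06 = 0.579.

0.579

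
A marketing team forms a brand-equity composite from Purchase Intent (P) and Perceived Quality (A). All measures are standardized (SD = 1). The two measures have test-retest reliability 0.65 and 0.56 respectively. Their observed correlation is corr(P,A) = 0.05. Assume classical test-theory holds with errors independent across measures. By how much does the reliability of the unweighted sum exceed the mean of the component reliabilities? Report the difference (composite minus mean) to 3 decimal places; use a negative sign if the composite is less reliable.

0.019

Var(sum) = 2 + 0.1 = 2.1; true-score variance = 1.21 + 0.1 = 1.31; composite reliability = 0.6238.
Mean component reliability = 0.6050.
Difference = 0.6238 − 0.6050 = 0.019.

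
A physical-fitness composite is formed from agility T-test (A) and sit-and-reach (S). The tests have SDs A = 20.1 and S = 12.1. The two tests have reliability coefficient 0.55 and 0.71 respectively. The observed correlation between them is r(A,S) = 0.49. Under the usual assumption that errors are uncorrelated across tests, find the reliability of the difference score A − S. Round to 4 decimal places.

Var(A−S) = 20.1² + 12.1² − 2·20.1·12.1·0.49 = 550.42 − 238.346 = 312.074.
Because errors are independent across components, Cov(Tᵢ,Tⱼ) = Cov(Xᵢ,Xⱼ); the off-diagonal part of the true-score variance is the same as above.
True-score variance = [20.1²·0.55 + 12.1²·0.71] − 238.346 = 326.157 − 238.346 = 87.8108.
Reliability = 87.8108 / 312.074 = 0.2814.

0.2814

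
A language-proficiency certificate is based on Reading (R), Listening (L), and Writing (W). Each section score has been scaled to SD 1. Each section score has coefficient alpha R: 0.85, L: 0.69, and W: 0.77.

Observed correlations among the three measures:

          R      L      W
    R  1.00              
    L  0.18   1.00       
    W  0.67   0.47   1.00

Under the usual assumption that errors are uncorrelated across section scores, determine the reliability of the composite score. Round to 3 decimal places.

Var(R+L+W) = 3 + 2·[0.18 + 0.67 + 0.47] = 3 + 2.64 = 5.64.
With uncorrelated errors the cross-covariances are all true-score covariance, so they carry over unchanged; only the diagonal terms shrink to ρᵢσᵢ².
True-score variance = [0.85 + 0.69 + 0.77] + 2.64 = 2.31 + 2.64 = 4.95.
Reliability = 4.95 / 5.64 = 0.878.

0.878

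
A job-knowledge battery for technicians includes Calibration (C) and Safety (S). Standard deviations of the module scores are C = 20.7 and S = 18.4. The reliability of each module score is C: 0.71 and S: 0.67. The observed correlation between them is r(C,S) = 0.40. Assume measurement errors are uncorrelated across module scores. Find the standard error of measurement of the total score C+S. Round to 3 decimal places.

Var(total) = 767.05 + 304.704 = 1071.75.
True-score variance = 531.063 + 304.704 = 835.767, so reliability = 0.7798.
Error variance = 1071.75 − 835.767 = 235.987; SEM = √235.987 = 15.362.

15.362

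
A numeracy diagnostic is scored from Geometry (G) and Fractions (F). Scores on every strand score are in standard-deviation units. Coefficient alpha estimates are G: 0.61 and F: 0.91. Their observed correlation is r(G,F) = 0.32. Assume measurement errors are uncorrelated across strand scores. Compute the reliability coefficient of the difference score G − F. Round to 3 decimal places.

0.647

Var(G−F) = 1 + 1 − 2·0.32 = 2 − 0.64 = 1.36.
With uncorrelated errors the cross-covariances are all true-score covariance, so they carry over unchanged; only the diagonal terms shrink to ρᵢσᵢ².
True-score variance = [0.61 + 0.91] − 0.64 = 1.52 − 0.64 = 0.88.
Reliability = 0.88 / 1.36 = 0.647.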